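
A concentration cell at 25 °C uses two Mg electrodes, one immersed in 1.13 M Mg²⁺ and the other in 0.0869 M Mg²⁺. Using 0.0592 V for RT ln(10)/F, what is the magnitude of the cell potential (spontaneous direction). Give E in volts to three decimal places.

+0.033 V

For a concentration cell E°cell = 0. The 1.13 M side is the cathode (reduction is favoured where [Mg²⁺] is higher).
With n = 2, E = −(0.0592/2) log([Mg²⁺]ₐₙ/[Mg²⁺]꜀ₐₜ) = −(0.0592/2) log(0.0869/1.13) = −(0.0592/2)(-1.114) = +0.033 V.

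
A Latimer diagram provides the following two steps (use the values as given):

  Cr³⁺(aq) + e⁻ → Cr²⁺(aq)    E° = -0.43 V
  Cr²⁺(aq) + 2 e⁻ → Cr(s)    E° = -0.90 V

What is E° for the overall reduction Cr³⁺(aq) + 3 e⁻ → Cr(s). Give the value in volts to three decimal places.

Standard free energies of sequential steps add: ΔG°₃ = ΔG°₁ + ΔG°₂, so n₃E°₃ = n₁E°₁ + n₂E°₂.
E°₃ = (1×-0.43 + 2×-0.90) / 3 = (-2.230) / 3 = -0.743 V.

-0.743 V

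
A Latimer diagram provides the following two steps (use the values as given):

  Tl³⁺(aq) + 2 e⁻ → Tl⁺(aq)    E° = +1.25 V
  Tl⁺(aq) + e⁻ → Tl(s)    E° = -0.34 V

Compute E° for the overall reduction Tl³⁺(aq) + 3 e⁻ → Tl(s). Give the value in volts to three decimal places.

Standard free energies of sequential steps add: ΔG°₃ = ΔG°₁ + ΔG°₂, so n₃E°₃ = n₁E°₁ + n₂E°₂.
E°₃ = (2×+1.25 + 1×-0.34) / 3 = (+2.160) / 3 = +0.720 V.

+0.720 V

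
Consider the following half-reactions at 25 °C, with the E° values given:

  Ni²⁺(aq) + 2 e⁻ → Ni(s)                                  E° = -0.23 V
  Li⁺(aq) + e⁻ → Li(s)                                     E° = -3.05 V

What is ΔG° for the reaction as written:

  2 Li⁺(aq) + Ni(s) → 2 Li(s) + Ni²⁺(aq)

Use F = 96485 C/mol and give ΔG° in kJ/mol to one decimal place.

As written, Li⁺/Li is reduced (cathode) and Ni²⁺/Ni is oxidised (anode), so E°cell = (-3.05) − (-0.23) = -2.82 V.
Balancing electrons gives n = 2.
ΔG° = −nFE° = −(2)(96485)(-2.82) = 544,175 J = +544.2 kJ/mol.

+544.2 kJ/mol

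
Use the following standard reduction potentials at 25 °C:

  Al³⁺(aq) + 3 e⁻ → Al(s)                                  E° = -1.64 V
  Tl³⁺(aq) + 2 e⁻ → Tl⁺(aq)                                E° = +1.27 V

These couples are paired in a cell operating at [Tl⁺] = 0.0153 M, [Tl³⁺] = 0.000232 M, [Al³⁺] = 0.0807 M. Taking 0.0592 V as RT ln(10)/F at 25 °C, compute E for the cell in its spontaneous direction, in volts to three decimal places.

Tl³⁺/Tl⁺ is the cathode (higher E°), Al³⁺/Al the anode: E°cell = +1.27 − (-1.64) = +2.91 V, n = 6.
Overall: 3 Tl³⁺(aq) + 2 Al(s) → 3 Tl⁺(aq) + 2 Al³⁺(aq)
Q = [Tl⁺]^3·[Al³⁺]^2 / ([Tl³⁺]^3); log Q = 3.271.
E = E° − (0.0592/n) log Q = +2.91 − (0.0592/6)(3.271) = +2.878 V.

+2.878 V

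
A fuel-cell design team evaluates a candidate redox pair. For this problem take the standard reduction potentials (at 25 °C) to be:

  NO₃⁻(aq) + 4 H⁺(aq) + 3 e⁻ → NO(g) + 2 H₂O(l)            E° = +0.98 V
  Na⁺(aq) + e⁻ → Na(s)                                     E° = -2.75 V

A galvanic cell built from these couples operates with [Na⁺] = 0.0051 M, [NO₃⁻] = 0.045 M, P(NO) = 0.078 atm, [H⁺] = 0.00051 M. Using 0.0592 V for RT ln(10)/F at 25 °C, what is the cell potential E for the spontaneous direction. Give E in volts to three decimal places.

+3.601 V

NO₃⁻/NO is the cathode (higher E°), Na⁺/Na the anode: E°cell = +0.98 − (-2.75) = +3.73 V, n = 3.
Overall: NO₃⁻(aq) + 4 H⁺(aq) + 3 Na(s) → NO(g) + 2 H₂O(l) + 3 Na⁺(aq)
Q = P(NO)·[Na⁺]^3 / ([NO₃⁻]·[H⁺]^4); log Q = 6.531.
E = E° − (0.0592/n) log Q = +3.73 − (0.0592/3)(6.531) = +3.601 V.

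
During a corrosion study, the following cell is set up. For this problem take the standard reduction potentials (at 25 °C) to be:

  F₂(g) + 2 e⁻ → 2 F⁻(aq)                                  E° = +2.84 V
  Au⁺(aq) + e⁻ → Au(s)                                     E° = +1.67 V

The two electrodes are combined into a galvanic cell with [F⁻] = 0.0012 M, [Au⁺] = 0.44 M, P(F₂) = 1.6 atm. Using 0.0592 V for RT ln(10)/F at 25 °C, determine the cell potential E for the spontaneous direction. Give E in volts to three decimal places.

F₂/F⁻ is the cathode (higher E°), Au⁺/Au the anode: E°cell = +2.84 − (+1.67) = +1.17 V, n = 2.
Overall: F₂(g) + 2 Au(s) → 2 F⁻(aq) + 2 Au⁺(aq)
Q = [F⁻]^2·[Au⁺]^2 / (P(F₂)); log Q = -6.759.
E = E° − (0.0592/n) log Q = +1.17 − (0.0592/2)(-6.759) = +1.370 V.

+1.370 V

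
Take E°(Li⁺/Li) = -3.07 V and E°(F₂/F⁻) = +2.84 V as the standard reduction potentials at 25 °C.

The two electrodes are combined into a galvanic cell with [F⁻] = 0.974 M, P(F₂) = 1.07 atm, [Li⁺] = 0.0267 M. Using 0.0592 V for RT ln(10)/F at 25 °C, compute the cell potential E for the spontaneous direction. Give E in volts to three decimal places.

F₂/F⁻ is the cathode (higher E°), Li⁺/Li the anode: E°cell = +2.84 − (-3.07) = +5.91 V, n = 2.
Overall: F₂(g) + 2 Li(s) → 2 F⁻(aq) + 2 Li⁺(aq)
Q = [F⁻]^2·[Li⁺]^2 / (P(F₂)); log Q = -3.199.
E = E° − (0.0592/n) log Q = +5.91 − (0.0592/2)(-3.199) = +6.005 V.

+6.005 V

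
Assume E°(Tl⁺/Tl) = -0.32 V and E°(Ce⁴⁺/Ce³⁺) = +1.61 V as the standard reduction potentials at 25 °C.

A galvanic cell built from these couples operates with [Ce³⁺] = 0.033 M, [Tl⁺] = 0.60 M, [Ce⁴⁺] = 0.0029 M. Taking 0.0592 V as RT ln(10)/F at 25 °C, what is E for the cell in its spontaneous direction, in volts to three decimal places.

Ce⁴⁺/Ce³⁺ is the cathode (higher E°), Tl⁺/Tl the anode: E°cell = +1.61 − (-0.32) = +1.93 V, n = 1.
Overall: Ce⁴⁺(aq) + Tl(s) → Ce³⁺(aq) + Tl⁺(aq)
Q = [Ce³⁺]·[Tl⁺] / ([Ce⁴⁺]); log Q = 0.834.
E = E° − (0.0592/n) log Q = +1.93 − (0.0592/1)(0.834) = +1.881 V.

+1.881 V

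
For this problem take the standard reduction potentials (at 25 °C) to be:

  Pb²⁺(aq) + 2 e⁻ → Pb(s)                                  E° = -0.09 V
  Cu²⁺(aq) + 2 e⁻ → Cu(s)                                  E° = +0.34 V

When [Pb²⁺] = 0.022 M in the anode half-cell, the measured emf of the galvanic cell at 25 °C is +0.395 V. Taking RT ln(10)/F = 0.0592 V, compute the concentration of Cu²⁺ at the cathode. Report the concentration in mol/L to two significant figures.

Cu²⁺/Cu is the cathode, Pb²⁺/Pb the anode: E°cell = +0.43 V, n = 2.
Overall reaction: Cu²⁺(aq) + Pb(s) → Cu(s) + Pb²⁺(aq); Q = [Pb²⁺]^1/[Cu²⁺]^1.
From E = E° − (0.0592/n) log Q: log Q = (E° − E)·n/0.0592 = (+0.43 − (+0.395))·2/0.0592 = 1.1824.
So 1·log[Cu²⁺] = 1·log(0.022) − log Q = -1.6576 − (1.1824) = -2.8400; [Cu²⁺] = 10^(-2.8400) ≈ 0.0014 M.

0.0014 M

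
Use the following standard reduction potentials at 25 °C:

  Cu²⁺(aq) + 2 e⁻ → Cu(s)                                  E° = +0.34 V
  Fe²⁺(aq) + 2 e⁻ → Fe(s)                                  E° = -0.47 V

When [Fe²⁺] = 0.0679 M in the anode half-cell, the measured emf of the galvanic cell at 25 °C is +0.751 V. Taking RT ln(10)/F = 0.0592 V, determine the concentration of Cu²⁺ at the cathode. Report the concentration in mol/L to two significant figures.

0.00069 M

Cu²⁺/Cu is the cathode, Fe²⁺/Fe the anode: E°cell = +0.81 V, n = 2.
Overall reaction: Cu²⁺(aq) + Fe(s) → Cu(s) + Fe²⁺(aq); Q = [Fe²⁺]^1/[Cu²⁺]^1.
From E = E° − (0.0592/n) log Q: log Q = (E° − E)·n/0.0592 = (+0.81 − (+0.751))·2/0.0592 = 1.9932.
So 1·log[Cu²⁺] = 1·log(0.0679) − log Q = -1.1681 − (1.9932) = -3.1613; [Cu²⁺] = 10^(-3.1613) ≈ 0.00069 M.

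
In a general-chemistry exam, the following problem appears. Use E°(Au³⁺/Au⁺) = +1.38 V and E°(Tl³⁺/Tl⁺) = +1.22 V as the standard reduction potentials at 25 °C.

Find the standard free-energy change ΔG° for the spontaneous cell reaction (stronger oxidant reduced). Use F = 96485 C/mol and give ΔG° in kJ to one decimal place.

-30.9 kJ

Au³⁺/Au⁺ (E° = +1.38 V) is the cathode; Tl³⁺/Tl⁺ (E° = +1.22 V) is the anode, so E°cell = +0.16 V.
Balancing electrons gives n = 2 (lcm of 2 and 2).
ΔG° = −nFE° = −(2)(96485)(+0.16) = -30,875 J = -30.9 kJ.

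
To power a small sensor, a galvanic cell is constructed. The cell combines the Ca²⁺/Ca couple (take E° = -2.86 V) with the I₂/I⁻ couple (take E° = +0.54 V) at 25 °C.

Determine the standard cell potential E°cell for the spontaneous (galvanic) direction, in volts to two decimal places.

The I₂/I⁻ couple has the higher reduction potential, so it is the cathode; Ca²⁺/Ca is oxidised at the anode.
E°cell = E°(cathode) − E°(anode) = (+0.54) − (-2.86) = +3.40 V.

+3.40 V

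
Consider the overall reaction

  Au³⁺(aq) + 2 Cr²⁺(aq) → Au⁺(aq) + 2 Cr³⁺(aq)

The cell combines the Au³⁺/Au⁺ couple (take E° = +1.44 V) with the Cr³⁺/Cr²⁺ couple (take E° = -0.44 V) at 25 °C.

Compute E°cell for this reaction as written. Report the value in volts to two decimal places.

The Au³⁺/Au⁺ couple has the higher reduction potential, so it is the cathode; Cr³⁺/Cr²⁺ is oxidised at the anode.
E°cell = E°(cathode) − E°(anode) = (+1.44) − (-0.44) = +1.88 V.
Since E°cell > 0, the reaction is spontaneous under standard conditions.

+1.88 V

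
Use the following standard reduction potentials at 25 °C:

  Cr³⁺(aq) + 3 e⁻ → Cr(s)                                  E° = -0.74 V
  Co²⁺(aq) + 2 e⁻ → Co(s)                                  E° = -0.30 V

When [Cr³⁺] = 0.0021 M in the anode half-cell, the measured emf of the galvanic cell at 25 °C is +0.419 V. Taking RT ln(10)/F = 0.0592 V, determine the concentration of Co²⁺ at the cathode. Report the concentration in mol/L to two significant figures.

0.0032 M

Co²⁺/Co is the cathode, Cr³⁺/Cr the anode: E°cell = +0.44 V, n = 6.
Overall reaction: 3 Co²⁺(aq) + 2 Cr(s) → 3 Co(s) + 2 Cr³⁺(aq); Q = [Cr³⁺]^2/[Co²⁺]^3.
From E = E° − (0.0592/n) log Q: log Q = (E° − E)·n/0.0592 = (+0.44 − (+0.419))·6/0.0592 = 2.1284.
So 3·log[Co²⁺] = 2·log(0.0021) − log Q = -5.3556 − (2.1284) = -7.4840; log[Co²⁺] = -7.4840 / 3 = -2.4947; [Co²⁺] = 10^(-2.4947) ≈ 0.0032 M.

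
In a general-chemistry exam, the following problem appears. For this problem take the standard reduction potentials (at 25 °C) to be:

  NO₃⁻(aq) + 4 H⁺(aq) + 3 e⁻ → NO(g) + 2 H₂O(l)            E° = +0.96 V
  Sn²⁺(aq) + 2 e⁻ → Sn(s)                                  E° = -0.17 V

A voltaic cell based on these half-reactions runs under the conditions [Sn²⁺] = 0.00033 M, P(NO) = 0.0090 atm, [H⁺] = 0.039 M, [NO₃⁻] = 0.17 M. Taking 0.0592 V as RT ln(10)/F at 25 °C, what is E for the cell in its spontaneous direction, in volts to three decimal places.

NO₃⁻/NO is the cathode (higher E°), Sn²⁺/Sn the anode: E°cell = +0.96 − (-0.17) = +1.13 V, n = 6.
Overall: 2 NO₃⁻(aq) + 8 H⁺(aq) + 3 Sn(s) → 2 NO(g) + 4 H₂O(l) + 3 Sn²⁺(aq)
Q = P(NO)^2·[Sn²⁺]^3 / ([NO₃⁻]^2·[H⁺]^8); log Q = -1.725.
E = E° − (0.0592/n) log Q = +1.13 − (0.0592/6)(-1.725) = +1.147 V.

+1.147 V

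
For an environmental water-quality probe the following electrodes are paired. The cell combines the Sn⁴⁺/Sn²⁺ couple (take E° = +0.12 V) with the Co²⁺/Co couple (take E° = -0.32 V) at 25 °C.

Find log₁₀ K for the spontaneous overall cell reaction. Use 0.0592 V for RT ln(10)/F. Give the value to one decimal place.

14.9

Cathode: Sn⁴⁺/Sn²⁺; anode: Co²⁺/Co. E°cell = +0.44 V, n = 2.
log K = nE°cell / 0.0592 = (2)(+0.44) / 0.0592 = 14.9.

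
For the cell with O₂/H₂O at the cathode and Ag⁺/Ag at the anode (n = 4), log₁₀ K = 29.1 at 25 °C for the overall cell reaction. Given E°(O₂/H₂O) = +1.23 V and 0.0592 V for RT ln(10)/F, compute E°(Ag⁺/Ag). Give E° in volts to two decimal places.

E°cell = (0.0592/n)·log K = (0.0592/4)(29.1) = +0.431 V.
Since O₂/H₂O is the cathode and Ag⁺/Ag the anode, E°cell = E°(O₂/H₂O) − E°(Ag⁺/Ag).
So E°(Ag⁺/Ag) = E°(O₂/H₂O) − E°cell = (+1.23) − (+0.431) = +0.80 V.

+0.80 V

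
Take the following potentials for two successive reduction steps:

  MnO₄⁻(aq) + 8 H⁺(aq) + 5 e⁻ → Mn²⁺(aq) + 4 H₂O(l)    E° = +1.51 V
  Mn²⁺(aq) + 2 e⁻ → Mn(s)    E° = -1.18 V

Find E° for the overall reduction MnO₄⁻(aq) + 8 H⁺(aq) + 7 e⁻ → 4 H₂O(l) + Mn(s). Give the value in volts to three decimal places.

Adding the free-energy changes (−nFE°) of the two steps gives −n₃FE°₃ = −n₁FE°₁ − n₂FE°₂.
E°₃ = (5×+1.51 + 2×-1.18) / 7 = (+5.190) / 7 = +0.741 V.

+0.741 V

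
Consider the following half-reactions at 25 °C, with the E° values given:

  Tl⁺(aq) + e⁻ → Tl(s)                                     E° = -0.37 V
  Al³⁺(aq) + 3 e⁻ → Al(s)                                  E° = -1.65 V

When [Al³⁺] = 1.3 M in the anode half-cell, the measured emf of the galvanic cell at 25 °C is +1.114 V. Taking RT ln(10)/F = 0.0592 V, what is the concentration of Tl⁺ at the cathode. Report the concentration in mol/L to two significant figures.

Tl⁺/Tl is the cathode, Al³⁺/Al the anode: E°cell = +1.28 V, n = 3.
Overall reaction: 3 Tl⁺(aq) + Al(s) → 3 Tl(s) + Al³⁺(aq); Q = [Al³⁺]^1/[Tl⁺]^3.
From E = E° − (0.0592/n) log Q: log Q = (E° − E)·n/0.0592 = (+1.28 − (+1.114))·3/0.0592 = 8.4122.
So 3·log[Tl⁺] = 1·log(1.3) − log Q = 0.1139 − (8.4122) = -8.2983; log[Tl⁺] = -8.2983 / 3 = -2.7661; [Tl⁺] = 10^(-2.7661) ≈ 0.0017 M.

0.0017 M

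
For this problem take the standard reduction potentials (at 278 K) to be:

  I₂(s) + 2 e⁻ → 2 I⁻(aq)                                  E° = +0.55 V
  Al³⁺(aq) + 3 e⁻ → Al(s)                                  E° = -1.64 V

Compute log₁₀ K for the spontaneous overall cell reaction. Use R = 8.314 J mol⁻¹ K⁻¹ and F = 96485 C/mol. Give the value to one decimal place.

238.2

Cathode: I₂/I⁻; anode: Al³⁺/Al. E°cell = (+0.55) − (-1.64) = +2.19 V, with n = 6.
ΔG° = −nFE° = −RT ln K, so ln K = nFE°/(RT) = (6)(96485)(+2.19) / ((8.314)(278)) = 548.530.
log₁₀ K = 548.530 / ln 10 = 238.2.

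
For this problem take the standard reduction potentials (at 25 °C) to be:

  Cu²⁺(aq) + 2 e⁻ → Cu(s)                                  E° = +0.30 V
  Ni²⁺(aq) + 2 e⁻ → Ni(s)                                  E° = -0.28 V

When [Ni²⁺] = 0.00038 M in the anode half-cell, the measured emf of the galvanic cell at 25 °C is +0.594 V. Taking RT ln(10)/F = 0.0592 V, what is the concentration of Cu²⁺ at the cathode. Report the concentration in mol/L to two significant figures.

Cu²⁺/Cu is the cathode, Ni²⁺/Ni the anode: E°cell = +0.58 V, n = 2.
Overall reaction: Cu²⁺(aq) + Ni(s) → Cu(s) + Ni²⁺(aq); Q = [Ni²⁺]^1/[Cu²⁺]^1.
From E = E° − (0.0592/n) log Q: log Q = (E° − E)·n/0.0592 = (+0.58 − (+0.594))·2/0.0592 = -0.4730.
So 1·log[Cu²⁺] = 1·log(0.00038) − log Q = -3.4202 − (-0.4730) = -2.9472; [Cu²⁺] = 10^(-2.9472) ≈ 0.0011 M.

0.0011 M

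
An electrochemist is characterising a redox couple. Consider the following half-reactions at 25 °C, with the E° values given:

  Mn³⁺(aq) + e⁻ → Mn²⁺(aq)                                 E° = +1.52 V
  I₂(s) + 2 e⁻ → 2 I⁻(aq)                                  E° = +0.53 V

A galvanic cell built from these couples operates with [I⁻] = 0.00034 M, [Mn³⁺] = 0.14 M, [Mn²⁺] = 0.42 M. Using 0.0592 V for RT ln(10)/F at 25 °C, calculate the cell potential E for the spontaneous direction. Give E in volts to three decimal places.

Mn³⁺/Mn²⁺ is the cathode (higher E°), I₂/I⁻ the anode: E°cell = +1.52 − (+0.53) = +0.99 V, n = 2.
Overall: 2 Mn³⁺(aq) + 2 I⁻(aq) → 2 Mn²⁺(aq) + I₂(s)
Q = [Mn²⁺]^2 / ([Mn³⁺]^2·[I⁻]^2); log Q = 7.891.
E = E° − (0.0592/n) log Q = +0.99 − (0.0592/2)(7.891) = +0.756 V.

+0.756 V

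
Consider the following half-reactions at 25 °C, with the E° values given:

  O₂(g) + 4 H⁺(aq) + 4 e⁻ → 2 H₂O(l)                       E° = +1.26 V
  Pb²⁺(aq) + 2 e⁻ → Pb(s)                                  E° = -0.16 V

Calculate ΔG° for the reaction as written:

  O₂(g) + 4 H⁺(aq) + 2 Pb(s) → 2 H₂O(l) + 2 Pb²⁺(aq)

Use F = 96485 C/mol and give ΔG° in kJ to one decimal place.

-548.0 kJ

As written, O₂/H₂O is reduced (cathode) and Pb²⁺/Pb is oxidised (anode), so E°cell = (+1.26) − (-0.16) = +1.42 V.
Balancing electrons gives n = 4.
ΔG° = −nFE° = −(4)(96485)(+1.42) = -548,035 J = -548.0 kJ.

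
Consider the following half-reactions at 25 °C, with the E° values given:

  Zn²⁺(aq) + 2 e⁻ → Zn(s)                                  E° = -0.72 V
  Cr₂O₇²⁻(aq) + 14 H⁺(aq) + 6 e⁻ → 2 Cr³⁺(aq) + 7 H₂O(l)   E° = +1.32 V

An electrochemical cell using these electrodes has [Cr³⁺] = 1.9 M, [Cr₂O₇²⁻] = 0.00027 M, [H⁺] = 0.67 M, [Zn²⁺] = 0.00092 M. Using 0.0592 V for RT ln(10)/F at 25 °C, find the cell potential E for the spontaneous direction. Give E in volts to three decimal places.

Cr₂O₇²⁻/Cr³⁺ is the cathode (higher E°), Zn²⁺/Zn the anode: E°cell = +1.32 − (-0.72) = +2.04 V, n = 6.
Overall: Cr₂O₇²⁻(aq) + 14 H⁺(aq) + 3 Zn(s) → 2 Cr³⁺(aq) + 7 H₂O(l) + 3 Zn²⁺(aq)
Q = [Cr³⁺]^2·[Zn²⁺]^3 / ([Cr₂O₇²⁻]·[H⁺]^14); log Q = -2.548.
E = E° − (0.0592/n) log Q = +2.04 − (0.0592/6)(-2.548) = +2.065 V.

+2.065 V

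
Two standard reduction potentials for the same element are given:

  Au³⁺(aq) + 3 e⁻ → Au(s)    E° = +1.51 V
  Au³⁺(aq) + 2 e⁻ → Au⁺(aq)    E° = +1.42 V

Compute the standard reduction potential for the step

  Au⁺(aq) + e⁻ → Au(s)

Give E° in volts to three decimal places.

+1.690 V

Sequential free energies add, so n₃E°₃ = n₁E°₁ + n₂E°₂.
With n₃ = 3, and the known step contributing 2×(+1.42) V, the unknown satisfies 1·E° = 3×(+1.51) − 2×(+1.42) = +1.690.
E° = +1.690 / 1 = +1.690 V.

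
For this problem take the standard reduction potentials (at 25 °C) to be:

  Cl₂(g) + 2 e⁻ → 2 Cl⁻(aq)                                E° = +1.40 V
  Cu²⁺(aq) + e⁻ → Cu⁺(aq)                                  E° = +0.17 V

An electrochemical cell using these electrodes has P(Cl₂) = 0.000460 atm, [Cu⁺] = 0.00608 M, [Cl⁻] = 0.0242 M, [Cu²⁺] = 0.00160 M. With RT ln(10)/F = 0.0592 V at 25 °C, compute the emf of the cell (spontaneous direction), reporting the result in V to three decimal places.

+1.261 V

Cl₂/Cl⁻ is the cathode (higher E°), Cu²⁺/Cu⁺ the anode: E°cell = +1.40 − (+0.17) = +1.23 V, n = 2.
Overall: Cl₂(g) + 2 Cu⁺(aq) → 2 Cl⁻(aq) + 2 Cu²⁺(aq)
Q = [Cl⁻]^2·[Cu²⁺]^2 / (P(Cl₂)·[Cu⁺]^2); log Q = -1.055.
E = E° − (0.0592/n) log Q = +1.23 − (0.0592/2)(-1.055) = +1.261 V.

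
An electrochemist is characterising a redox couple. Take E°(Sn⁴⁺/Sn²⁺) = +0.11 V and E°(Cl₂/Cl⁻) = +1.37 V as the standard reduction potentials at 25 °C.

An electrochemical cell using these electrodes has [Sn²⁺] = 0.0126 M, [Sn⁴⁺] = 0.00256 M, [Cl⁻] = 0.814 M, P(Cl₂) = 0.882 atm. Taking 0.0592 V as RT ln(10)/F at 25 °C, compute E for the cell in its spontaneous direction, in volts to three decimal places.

Cl₂/Cl⁻ is the cathode (higher E°), Sn⁴⁺/Sn²⁺ the anode: E°cell = +1.37 − (+0.11) = +1.26 V, n = 2.
Overall: Cl₂(g) + Sn²⁺(aq) → 2 Cl⁻(aq) + Sn⁴⁺(aq)
Q = [Cl⁻]^2·[Sn⁴⁺] / (P(Cl₂)·[Sn²⁺]); log Q = -0.816.
E = E° − (0.0592/n) log Q = +1.26 − (0.0592/2)(-0.816) = +1.284 V.

+1.284 V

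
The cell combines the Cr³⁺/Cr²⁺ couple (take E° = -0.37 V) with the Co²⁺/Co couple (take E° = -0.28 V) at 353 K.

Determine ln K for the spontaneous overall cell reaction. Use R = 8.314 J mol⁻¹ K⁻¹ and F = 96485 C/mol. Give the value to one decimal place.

5.9

Cathode: Co²⁺/Co; anode: Cr³⁺/Cr²⁺. E°cell = (-0.28) − (-0.37) = +0.09 V, with n = 2.
ΔG° = −nFE° = −RT ln K, so ln K = nFE°/(RT) = (2)(96485)(+0.09) / ((8.314)(353)) = 5.918.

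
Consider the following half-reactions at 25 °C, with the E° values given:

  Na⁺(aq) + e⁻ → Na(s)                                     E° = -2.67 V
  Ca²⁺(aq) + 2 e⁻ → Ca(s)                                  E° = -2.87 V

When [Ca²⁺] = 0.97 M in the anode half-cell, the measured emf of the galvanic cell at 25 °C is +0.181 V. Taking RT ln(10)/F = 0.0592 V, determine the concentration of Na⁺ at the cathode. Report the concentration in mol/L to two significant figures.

Na⁺/Na is the cathode, Ca²⁺/Ca the anode: E°cell = +0.20 V, n = 2.
Overall reaction: 2 Na⁺(aq) + Ca(s) → 2 Na(s) + Ca²⁺(aq); Q = [Ca²⁺]^1/[Na⁺]^2.
From E = E° − (0.0592/n) log Q: log Q = (E° − E)·n/0.0592 = (+0.20 − (+0.181))·2/0.0592 = 0.6419.
So 2·log[Na⁺] = 1·log(0.97) − log Q = -0.0132 − (0.6419) = -0.6551; log[Na⁺] = -0.6551 / 2 = -0.3276; [Na⁺] = 10^(-0.3276) ≈ 0.47 M.

0.47 M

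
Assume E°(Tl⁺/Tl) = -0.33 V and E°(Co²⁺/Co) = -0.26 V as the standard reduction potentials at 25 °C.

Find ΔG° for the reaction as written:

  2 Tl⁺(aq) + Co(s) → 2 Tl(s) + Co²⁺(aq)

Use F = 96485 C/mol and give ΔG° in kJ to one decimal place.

As written, Tl⁺/Tl is reduced (cathode) and Co²⁺/Co is oxidised (anode), so E°cell = (-0.33) − (-0.26) = -0.07 V.
Balancing electrons gives n = 2.
ΔG° = −nFE° = −(2)(96485)(-0.07) = 13,508 J = +13.5 kJ.

+13.5 kJ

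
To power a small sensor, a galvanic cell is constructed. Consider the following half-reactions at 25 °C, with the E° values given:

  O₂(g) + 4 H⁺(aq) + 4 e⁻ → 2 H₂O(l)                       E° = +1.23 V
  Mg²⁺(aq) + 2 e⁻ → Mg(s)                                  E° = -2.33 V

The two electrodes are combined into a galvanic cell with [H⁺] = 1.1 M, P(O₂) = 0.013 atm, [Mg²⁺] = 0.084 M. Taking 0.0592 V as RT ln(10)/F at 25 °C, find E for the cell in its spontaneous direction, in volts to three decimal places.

+3.566 V

O₂/H₂O is the cathode (higher E°), Mg²⁺/Mg the anode: E°cell = +1.23 − (-2.33) = +3.56 V, n = 4.
Overall: O₂(g) + 4 H⁺(aq) + 2 Mg(s) → 2 H₂O(l) + 2 Mg²⁺(aq)
Q = [Mg²⁺]^2 / (P(O₂)·[H⁺]^4); log Q = -0.431.
E = E° − (0.0592/n) log Q = +3.56 − (0.0592/4)(-0.431) = +3.566 V.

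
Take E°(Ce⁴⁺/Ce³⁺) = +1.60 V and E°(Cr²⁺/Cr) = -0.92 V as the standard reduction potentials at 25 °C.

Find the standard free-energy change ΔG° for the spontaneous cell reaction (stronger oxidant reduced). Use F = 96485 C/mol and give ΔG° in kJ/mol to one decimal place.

Ce⁴⁺/Ce³⁺ (E° = +1.60 V) is the cathode; Cr²⁺/Cr (E° = -0.92 V) is the anode, so E°cell = +2.52 V.
Balancing electrons gives n = 2 (lcm of 1 and 2).
ΔG° = −nFE° = −(2)(96485)(+2.52) = -486,284 J = -486.3 kJ/mol.

-486.3 kJ/mol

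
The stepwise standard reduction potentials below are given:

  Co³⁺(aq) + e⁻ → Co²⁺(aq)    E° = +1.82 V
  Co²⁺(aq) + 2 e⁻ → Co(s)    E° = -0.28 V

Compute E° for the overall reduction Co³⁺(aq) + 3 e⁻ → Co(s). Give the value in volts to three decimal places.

+0.420 V

Standard free energies of sequential steps add: ΔG°₃ = ΔG°₁ + ΔG°₂, so n₃E°₃ = n₁E°₁ + n₂E°₂.
E°₃ = (1×+1.82 + 2×-0.28) / 3 = (+1.260) / 3 = +0.420 V.
Simply averaging or adding the two E° values would be wrong; the electron-weighted sum is required.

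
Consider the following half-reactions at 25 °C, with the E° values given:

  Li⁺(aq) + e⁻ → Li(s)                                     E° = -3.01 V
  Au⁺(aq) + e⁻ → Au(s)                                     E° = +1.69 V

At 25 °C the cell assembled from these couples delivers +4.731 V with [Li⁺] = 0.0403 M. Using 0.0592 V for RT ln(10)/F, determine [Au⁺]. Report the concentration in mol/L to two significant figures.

Au⁺/Au is the cathode, Li⁺/Li the anode: E°cell = +4.70 V, n = 1.
Overall reaction: Au⁺(aq) + Li(s) → Au(s) + Li⁺(aq); Q = [Li⁺]^1/[Au⁺]^1.
From E = E° − (0.0592/n) log Q: log Q = (E° − E)·n/0.0592 = (+4.70 − (+4.731))·1/0.0592 = -0.5236.
So 1·log[Au⁺] = 1·log(0.0403) − log Q = -1.3947 − (-0.5236) = -0.8711; [Au⁺] = 10^(-0.8711) ≈ 0.13 M.

0.13 M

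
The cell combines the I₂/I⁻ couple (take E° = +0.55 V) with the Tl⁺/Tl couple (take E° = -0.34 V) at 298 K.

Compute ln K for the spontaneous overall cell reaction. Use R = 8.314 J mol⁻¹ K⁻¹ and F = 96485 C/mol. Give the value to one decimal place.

Cathode: I₂/I⁻; anode: Tl⁺/Tl. E°cell = (+0.55) − (-0.34) = +0.89 V, with n = 2.
ΔG° = −nFE° = −RT ln K, so ln K = nFE°/(RT) = (2)(96485)(+0.89) / ((8.314)(298)) = 69.319.

69.3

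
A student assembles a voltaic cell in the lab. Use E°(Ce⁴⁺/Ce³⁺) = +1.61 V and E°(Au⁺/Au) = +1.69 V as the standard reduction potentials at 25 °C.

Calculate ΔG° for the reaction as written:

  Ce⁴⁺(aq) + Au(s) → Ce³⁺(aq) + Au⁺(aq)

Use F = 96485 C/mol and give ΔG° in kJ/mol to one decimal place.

+7.7 kJ/mol

As written, Ce⁴⁺/Ce³⁺ is reduced (cathode) and Au⁺/Au is oxidised (anode), so E°cell = (+1.61) − (+1.69) = -0.08 V.
Balancing electrons gives n = 1.
ΔG° = −nFE° = −(1)(96485)(-0.08) = 7,719 J = +7.7 kJ/mol.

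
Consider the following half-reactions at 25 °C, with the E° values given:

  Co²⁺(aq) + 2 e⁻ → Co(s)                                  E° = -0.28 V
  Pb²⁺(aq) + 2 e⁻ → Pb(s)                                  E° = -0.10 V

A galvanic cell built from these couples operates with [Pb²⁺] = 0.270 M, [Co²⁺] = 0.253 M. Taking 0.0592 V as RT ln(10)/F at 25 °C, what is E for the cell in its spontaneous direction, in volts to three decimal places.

Pb²⁺/Pb is the cathode (higher E°), Co²⁺/Co the anode: E°cell = -0.10 − (-0.28) = +0.18 V, n = 2.
Overall: Pb²⁺(aq) + Co(s) → Pb(s) + Co²⁺(aq)
Q = [Co²⁺] / ([Pb²⁺]); log Q = -0.028.
E = E° − (0.0592/n) log Q = +0.18 − (0.0592/2)(-0.028) = +0.181 V.

+0.181 V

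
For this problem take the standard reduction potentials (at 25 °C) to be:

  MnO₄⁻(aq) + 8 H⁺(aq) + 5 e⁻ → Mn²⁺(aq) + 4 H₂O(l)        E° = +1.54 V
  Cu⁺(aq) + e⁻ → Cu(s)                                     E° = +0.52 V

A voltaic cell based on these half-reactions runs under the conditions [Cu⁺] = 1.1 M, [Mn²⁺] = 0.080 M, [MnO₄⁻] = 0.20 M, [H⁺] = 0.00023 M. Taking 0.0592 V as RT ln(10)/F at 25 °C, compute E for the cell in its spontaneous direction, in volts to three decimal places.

MnO₄⁻/Mn²⁺ is the cathode (higher E°), Cu⁺/Cu the anode: E°cell = +1.54 − (+0.52) = +1.02 V, n = 5.
Overall: MnO₄⁻(aq) + 8 H⁺(aq) + 5 Cu(s) → Mn²⁺(aq) + 4 H₂O(l) + 5 Cu⁺(aq)
Q = [Mn²⁺]·[Cu⁺]^5 / ([MnO₄⁻]·[H⁺]^8); log Q = 28.915.
E = E° − (0.0592/n) log Q = +1.02 − (0.0592/5)(28.915) = +0.678 V.

+0.678 V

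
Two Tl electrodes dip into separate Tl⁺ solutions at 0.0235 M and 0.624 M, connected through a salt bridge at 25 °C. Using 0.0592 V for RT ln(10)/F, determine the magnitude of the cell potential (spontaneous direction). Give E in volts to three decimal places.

+0.084 V

For a concentration cell E°cell = 0. The 0.624 M side is the cathode (reduction is favoured where [Tl⁺] is higher).
With n = 1, E = −(0.0592/1) log([Tl⁺]ₐₙ/[Tl⁺]꜀ₐₜ) = −(0.0592/1) log(0.0235/0.624) = −(0.0592/1)(-1.424) = +0.084 V.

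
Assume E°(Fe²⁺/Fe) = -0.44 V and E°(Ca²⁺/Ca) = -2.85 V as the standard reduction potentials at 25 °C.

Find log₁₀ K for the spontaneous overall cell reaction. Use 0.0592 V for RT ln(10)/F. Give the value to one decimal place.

81.4

Cathode: Fe²⁺/Fe; anode: Ca²⁺/Ca. E°cell = +2.41 V, n = 2.
log K = nE°cell / 0.0592 = (2)(+2.41) / 0.0592 = 81.4.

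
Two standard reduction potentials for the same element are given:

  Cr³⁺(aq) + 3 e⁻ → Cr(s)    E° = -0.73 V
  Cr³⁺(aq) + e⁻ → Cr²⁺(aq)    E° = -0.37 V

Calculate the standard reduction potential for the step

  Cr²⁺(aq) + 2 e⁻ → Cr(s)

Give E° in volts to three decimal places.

Sequential free energies add, so n₃E°₃ = n₁E°₁ + n₂E°₂.
With n₃ = 3, and the known step contributing 1×(-0.37) V, the unknown satisfies 2·E° = 3×(-0.73) − 1×(-0.37) = -1.820.
E° = -1.820 / 2 = -0.910 V.

-0.910 V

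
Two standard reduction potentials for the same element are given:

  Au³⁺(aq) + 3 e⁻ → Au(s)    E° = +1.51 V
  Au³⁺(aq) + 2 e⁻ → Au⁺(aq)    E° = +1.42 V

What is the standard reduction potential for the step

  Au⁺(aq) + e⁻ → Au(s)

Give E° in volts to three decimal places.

+1.690 V

Sequential free energies add, so n₃E°₃ = n₁E°₁ + n₂E°₂.
With n₃ = 3, and the known step contributing 2×(+1.42) V, the unknown satisfies 1·E° = 3×(+1.51) − 2×(+1.42) = +1.690.
E° = +1.690 / 1 = +1.690 V.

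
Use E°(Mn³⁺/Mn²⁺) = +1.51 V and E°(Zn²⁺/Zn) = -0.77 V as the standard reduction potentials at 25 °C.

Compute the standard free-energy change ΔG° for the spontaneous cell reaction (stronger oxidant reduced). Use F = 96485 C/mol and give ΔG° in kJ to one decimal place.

-440.0 kJ

Mn³⁺/Mn²⁺ (E° = +1.51 V) is the cathode; Zn²⁺/Zn (E° = -0.77 V) is the anode, so E°cell = +2.28 V.
Balancing electrons gives n = 2 (lcm of 1 and 2).
ΔG° = −nFE° = −(2)(96485)(+2.28) = -439,972 J = -440.0 kJ.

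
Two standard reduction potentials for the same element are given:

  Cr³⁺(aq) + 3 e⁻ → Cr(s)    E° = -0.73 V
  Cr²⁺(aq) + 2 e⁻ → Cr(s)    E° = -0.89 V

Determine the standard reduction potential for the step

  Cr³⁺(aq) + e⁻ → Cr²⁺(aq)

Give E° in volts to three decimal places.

Sequential free energies add, so n₃E°₃ = n₁E°₁ + n₂E°₂.
With n₃ = 3, and the known step contributing 2×(-0.89) V, the unknown satisfies 1·E° = 3×(-0.73) − 2×(-0.89) = -0.410.
E° = -0.410 / 1 = -0.410 V.

-0.410 V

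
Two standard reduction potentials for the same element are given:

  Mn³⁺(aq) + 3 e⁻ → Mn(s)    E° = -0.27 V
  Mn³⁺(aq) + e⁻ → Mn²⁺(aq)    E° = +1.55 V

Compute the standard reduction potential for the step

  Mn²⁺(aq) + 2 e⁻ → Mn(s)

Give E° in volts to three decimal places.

Sequential free energies add, so n₃E°₃ = n₁E°₁ + n₂E°₂.
With n₃ = 3, and the known step contributing 1×(+1.55) V, the unknown satisfies 2·E° = 3×(-0.27) − 1×(+1.55) = -2.360.
E° = -2.360 / 2 = -1.180 V.

-1.180 V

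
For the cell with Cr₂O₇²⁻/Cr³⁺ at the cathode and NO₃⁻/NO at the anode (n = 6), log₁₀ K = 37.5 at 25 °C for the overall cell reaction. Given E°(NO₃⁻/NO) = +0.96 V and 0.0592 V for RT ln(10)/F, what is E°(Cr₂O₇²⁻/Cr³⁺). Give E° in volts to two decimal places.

+1.33 V

E°cell = (0.0592/n)·log K = (0.0592/6)(37.5) = +0.370 V.
Since Cr₂O₇²⁻/Cr³⁺ is the cathode and NO₃⁻/NO the anode, E°cell = E°(Cr₂O₇²⁻/Cr³⁺) − E°(NO₃⁻/NO).
So E°(Cr₂O₇²⁻/Cr³⁺) = E°cell + E°(NO₃⁻/NO) = +0.370 + (+0.96) = +1.33 V.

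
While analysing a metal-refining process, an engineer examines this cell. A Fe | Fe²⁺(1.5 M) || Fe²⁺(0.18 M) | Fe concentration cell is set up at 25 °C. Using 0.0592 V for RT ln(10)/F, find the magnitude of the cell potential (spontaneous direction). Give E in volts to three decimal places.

For a concentration cell E°cell = 0. The 1.5 M side is the cathode (reduction is favoured where [Fe²⁺] is higher).
With n = 2, E = −(0.0592/2) log([Fe²⁺]ₐₙ/[Fe²⁺]꜀ₐₜ) = −(0.0592/2) log(0.18/1.5) = −(0.0592/2)(-0.921) = +0.027 V.

+0.027 V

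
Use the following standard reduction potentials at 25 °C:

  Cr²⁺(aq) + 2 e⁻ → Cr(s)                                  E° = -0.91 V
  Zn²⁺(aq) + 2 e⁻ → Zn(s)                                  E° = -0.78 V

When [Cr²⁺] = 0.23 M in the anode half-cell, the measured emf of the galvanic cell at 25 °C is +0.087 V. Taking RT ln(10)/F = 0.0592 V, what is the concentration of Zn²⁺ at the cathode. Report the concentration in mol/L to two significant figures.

0.0081 M

Zn²⁺/Zn is the cathode, Cr²⁺/Cr the anode: E°cell = +0.13 V, n = 2.
Overall reaction: Zn²⁺(aq) + Cr(s) → Zn(s) + Cr²⁺(aq); Q = [Cr²⁺]^1/[Zn²⁺]^1.
From E = E° − (0.0592/n) log Q: log Q = (E° − E)·n/0.0592 = (+0.13 − (+0.087))·2/0.0592 = 1.4527.
So 1·log[Zn²⁺] = 1·log(0.23) − log Q = -0.6383 − (1.4527) = -2.0910; [Zn²⁺] = 10^(-2.0910) ≈ 0.0081 M.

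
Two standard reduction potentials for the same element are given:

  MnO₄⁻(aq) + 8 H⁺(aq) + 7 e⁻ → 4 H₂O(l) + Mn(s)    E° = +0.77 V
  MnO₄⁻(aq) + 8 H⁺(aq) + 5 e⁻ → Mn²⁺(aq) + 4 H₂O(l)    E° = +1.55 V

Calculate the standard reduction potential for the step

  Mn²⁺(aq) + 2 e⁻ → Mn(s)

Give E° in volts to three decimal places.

-1.180 V

Sequential free energies add, so n₃E°₃ = n₁E°₁ + n₂E°₂.
With n₃ = 7, and the known step contributing 5×(+1.55) V, the unknown satisfies 2·E° = 7×(+0.77) − 5×(+1.55) = -2.360.
E° = -2.360 / 2 = -1.180 V.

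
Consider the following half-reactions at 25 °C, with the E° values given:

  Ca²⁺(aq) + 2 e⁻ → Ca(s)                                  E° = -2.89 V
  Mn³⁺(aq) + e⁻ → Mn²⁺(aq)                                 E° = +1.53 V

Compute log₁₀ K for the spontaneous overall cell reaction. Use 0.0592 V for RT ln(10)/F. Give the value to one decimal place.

149.3

Cathode: Mn³⁺/Mn²⁺; anode: Ca²⁺/Ca. E°cell = +4.42 V, n = 2.
log K = nE°cell / 0.0592 = (2)(+4.42) / 0.0592 = 149.3.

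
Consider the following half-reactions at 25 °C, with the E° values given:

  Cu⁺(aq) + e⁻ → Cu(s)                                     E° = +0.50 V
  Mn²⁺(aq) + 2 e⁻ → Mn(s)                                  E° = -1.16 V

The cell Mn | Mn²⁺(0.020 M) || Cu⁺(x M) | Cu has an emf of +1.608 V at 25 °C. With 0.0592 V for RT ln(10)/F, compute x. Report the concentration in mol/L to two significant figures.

Cu⁺/Cu is the cathode, Mn²⁺/Mn the anode: E°cell = +1.66 V, n = 2.
Overall reaction: 2 Cu⁺(aq) + Mn(s) → 2 Cu(s) + Mn²⁺(aq); Q = [Mn²⁺]^1/[Cu⁺]^2.
From E = E° − (0.0592/n) log Q: log Q = (E° − E)·n/0.0592 = (+1.66 − (+1.608))·2/0.0592 = 1.7568.
So 2·log[Cu⁺] = 1·log(0.02) − log Q = -1.6990 − (1.7568) = -3.4558; log[Cu⁺] = -3.4558 / 2 = -1.7279; [Cu⁺] = 10^(-1.7279) ≈ 0.019 M.

0.019 M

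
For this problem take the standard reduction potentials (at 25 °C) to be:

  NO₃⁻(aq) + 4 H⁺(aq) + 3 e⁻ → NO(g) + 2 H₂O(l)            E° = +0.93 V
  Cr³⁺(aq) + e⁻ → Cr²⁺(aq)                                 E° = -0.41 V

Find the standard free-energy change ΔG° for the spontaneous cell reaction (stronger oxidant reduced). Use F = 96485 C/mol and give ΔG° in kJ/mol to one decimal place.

-387.9 kJ/mol

NO₃⁻/NO (E° = +0.93 V) is the cathode; Cr³⁺/Cr²⁺ (E° = -0.41 V) is the anode, so E°cell = +1.34 V.
Balancing electrons gives n = 3 (lcm of 3 and 1).
ΔG° = −nFE° = −(3)(96485)(+1.34) = -387,870 J = -387.9 kJ/mol.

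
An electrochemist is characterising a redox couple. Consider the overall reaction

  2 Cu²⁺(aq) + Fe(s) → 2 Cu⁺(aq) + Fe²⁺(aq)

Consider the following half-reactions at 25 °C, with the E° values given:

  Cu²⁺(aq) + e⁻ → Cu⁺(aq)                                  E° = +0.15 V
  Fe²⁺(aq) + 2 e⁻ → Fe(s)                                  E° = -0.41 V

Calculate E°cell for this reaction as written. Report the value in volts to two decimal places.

The Cu²⁺/Cu⁺ couple has the higher reduction potential, so it is the cathode; Fe²⁺/Fe is oxidised at the anode.
E°cell = E°(cathode) − E°(anode) = (+0.15) − (-0.41) = +0.56 V.
Since E°cell > 0, the reaction is spontaneous under standard conditions.

+0.56 V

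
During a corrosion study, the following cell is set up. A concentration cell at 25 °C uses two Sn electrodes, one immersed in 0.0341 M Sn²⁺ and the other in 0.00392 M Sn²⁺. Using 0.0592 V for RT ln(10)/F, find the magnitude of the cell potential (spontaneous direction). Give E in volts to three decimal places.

+0.028 V

For a concentration cell E°cell = 0. The 0.0341 M side is the cathode (reduction is favoured where [Sn²⁺] is higher).
With n = 2, E = −(0.0592/2) log([Sn²⁺]ₐₙ/[Sn²⁺]꜀ₐₜ) = −(0.0592/2) log(0.00392/0.0341) = −(0.0592/2)(-0.939) = +0.028 V.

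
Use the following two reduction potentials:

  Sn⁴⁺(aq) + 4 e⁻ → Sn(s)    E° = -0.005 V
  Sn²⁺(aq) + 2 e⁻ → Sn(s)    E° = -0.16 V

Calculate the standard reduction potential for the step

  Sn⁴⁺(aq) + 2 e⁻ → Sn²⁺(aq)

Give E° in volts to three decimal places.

+0.150 V

Sequential free energies add, so n₃E°₃ = n₁E°₁ + n₂E°₂.
With n₃ = 4, and the known step contributing 2×(-0.16) V, the unknown satisfies 2·E° = 4×(-0.005) − 2×(-0.16) = +0.300.
E° = +0.300 / 2 = +0.150 V.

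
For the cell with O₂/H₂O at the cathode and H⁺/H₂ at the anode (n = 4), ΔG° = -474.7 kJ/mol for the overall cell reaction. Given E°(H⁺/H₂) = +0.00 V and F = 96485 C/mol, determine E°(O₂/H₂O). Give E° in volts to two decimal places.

E°cell = −ΔG°/(nF) = −(-474.7×10³)/((4)(96485)) = +1.230 V.
Since O₂/H₂O is the cathode and H⁺/H₂ the anode, E°cell = E°(O₂/H₂O) − E°(H⁺/H₂).
So E°(O₂/H₂O) = E°cell + E°(H⁺/H₂) = +1.230 + (+0.00) = +1.23 V.

+1.23 V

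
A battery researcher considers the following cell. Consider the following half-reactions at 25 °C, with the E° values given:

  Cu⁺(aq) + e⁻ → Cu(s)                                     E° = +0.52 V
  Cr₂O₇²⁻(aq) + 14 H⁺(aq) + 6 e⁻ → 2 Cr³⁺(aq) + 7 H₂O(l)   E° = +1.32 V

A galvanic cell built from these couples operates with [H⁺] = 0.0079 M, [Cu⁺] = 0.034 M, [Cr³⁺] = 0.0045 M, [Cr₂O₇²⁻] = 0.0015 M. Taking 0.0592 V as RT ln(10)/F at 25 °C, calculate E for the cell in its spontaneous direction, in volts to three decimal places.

Cr₂O₇²⁻/Cr³⁺ is the cathode (higher E°), Cu⁺/Cu the anode: E°cell = +1.32 − (+0.52) = +0.80 V, n = 6.
Overall: Cr₂O₇²⁻(aq) + 14 H⁺(aq) + 6 Cu(s) → 2 Cr³⁺(aq) + 7 H₂O(l) + 6 Cu⁺(aq)
Q = [Cr³⁺]^2·[Cu⁺]^6 / ([Cr₂O₇²⁻]·[H⁺]^14); log Q = 18.752.
E = E° − (0.0592/n) log Q = +0.80 − (0.0592/6)(18.752) = +0.615 V.

+0.615 V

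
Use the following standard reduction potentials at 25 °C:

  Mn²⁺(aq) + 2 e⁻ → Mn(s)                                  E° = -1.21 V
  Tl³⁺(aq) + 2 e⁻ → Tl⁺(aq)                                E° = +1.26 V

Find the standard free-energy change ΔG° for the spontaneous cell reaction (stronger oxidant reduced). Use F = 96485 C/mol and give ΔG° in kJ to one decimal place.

Tl³⁺/Tl⁺ (E° = +1.26 V) is the cathode; Mn²⁺/Mn (E° = -1.21 V) is the anode, so E°cell = +2.47 V.
Balancing electrons gives n = 2 (lcm of 2 and 2).
ΔG° = −nFE° = −(2)(96485)(+2.47) = -476,636 J = -476.6 kJ.

-476.6 kJ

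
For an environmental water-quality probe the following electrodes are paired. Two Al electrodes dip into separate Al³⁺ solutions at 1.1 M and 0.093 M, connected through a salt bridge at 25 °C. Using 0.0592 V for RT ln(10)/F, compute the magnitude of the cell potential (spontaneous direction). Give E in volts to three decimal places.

For a concentration cell E°cell = 0. The 1.1 M side is the cathode (reduction is favoured where [Al³⁺] is higher).
With n = 3, E = −(0.0592/3) log([Al³⁺]ₐₙ/[Al³⁺]꜀ₐₜ) = −(0.0592/3) log(0.093/1.1) = −(0.0592/3)(-1.073) = +0.021 V.

+0.021 V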